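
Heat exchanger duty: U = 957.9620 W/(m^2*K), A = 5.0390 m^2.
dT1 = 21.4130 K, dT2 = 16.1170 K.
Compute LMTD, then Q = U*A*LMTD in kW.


LMTD = 18.6398 K
Q = 957.9620 * 5.0390 * 18.6398 = 89977.3732 W = 89.9774 kW

89.9774 kW


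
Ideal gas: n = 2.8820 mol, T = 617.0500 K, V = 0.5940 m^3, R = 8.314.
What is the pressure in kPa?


P = nRT/V = 2.8820 * 8.314 * 617.0500 / 0.5940
= 14785.1030 / 0.5940 = 24890.7457 Pa = 24.8907 kPa

24.8907 kPa


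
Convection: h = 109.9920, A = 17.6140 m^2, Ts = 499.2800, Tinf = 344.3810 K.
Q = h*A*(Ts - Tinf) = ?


dT = 154.8990 K
Q = 109.9920 * 17.6140 * 154.8990 = 300101.1813 W

300101.1813 W


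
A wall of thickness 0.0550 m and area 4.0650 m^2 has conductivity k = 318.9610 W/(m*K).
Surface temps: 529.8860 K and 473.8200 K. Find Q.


dT = 56.0660 K
Q = 318.9610 * 4.0650 * 56.0660 / 0.0550 = 1321706.4743 W

1321706.4743 W


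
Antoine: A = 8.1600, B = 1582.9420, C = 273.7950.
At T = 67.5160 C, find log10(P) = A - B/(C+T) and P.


C+T = 341.3110
B/(C+T) = 4.6378
log10(P) = 8.1600 - 4.6378 = 3.5222
P = 10^3.5222 = 3327.9068 mmHg

3327.9068 mmHg


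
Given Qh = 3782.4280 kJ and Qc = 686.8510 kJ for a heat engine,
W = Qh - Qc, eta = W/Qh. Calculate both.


W = 3782.4280 - 686.8510 = 3095.5770 kJ
eta = 3095.5770 / 3782.4280 = 0.8184 = 81.8410%

W = 3095.5770 kJ, eta = 81.8410%


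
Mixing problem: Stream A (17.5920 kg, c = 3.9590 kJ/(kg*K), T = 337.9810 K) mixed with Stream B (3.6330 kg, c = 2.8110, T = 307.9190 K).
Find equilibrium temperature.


num = 26683.8514
den = 79.8591
Tf = 334.1367 K

334.1367 K


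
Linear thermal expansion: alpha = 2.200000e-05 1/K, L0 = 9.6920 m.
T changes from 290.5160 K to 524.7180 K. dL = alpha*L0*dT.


dT = 234.2020 K
dL = 2.200000e-05 * 9.6920 * 234.2020 = 0.049937 m
L_final = 9.741937 m

dL = 0.049937 m


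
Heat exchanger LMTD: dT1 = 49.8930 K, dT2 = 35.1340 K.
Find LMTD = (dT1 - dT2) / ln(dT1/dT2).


dT1/dT2 = 1.4201
ln(dT1/dT2) = 0.3507
LMTD = 14.7590 / 0.3507 = 42.0830 K

42.0830 K


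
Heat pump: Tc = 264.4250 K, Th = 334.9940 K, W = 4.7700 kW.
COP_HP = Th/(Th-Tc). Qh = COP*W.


COP = 334.9940 / 70.5690 = 4.7470
Qh = 4.7470 * 4.7700 = 22.6434 kW

COP = 4.7470, Qh = 22.6434 kW


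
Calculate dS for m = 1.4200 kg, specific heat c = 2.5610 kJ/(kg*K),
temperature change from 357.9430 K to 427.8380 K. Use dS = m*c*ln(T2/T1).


T2/T1 = 1.1953
ln(T2/T1) = 0.1784
dS = 1.4200 * 2.5610 * 0.1784 = 0.6487 kJ/K

0.6487 kJ/K


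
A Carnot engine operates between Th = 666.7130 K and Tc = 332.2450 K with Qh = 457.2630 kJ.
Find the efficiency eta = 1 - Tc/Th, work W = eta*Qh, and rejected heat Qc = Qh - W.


eta = 1 - 332.2450/666.7130 = 0.5017
W = 0.5017 * 457.2630 = 229.3938 kJ
Qc = 457.2630 - 229.3938 = 227.8692 kJ

eta = 50.1667%, W = 229.3938 kJ, Qc = 227.8692 kJ


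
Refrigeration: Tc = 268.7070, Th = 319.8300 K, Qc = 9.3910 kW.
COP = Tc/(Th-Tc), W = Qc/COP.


COP = 268.7070 / 51.1230 = 5.2561
W = 9.3910 / 5.2561 = 1.7867 kW

COP = 5.2561, W = 1.7867 kW


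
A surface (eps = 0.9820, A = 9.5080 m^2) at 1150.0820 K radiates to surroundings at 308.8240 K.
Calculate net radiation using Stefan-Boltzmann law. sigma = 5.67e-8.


T^4 = 1.7495e+12
Tsurr^4 = 9.0959e+09
Q = 0.9820 * 5.67e-8 * 9.5080 * 1.7404e+12 = 921372.2129 W

921372.2129 W


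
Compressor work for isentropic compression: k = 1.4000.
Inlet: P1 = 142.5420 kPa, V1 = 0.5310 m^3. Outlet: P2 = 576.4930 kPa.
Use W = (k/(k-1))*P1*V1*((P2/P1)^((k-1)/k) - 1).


(k-1)/k = 0.2857
(P2/P1)^exp = 1.4907
W = 3.5000 * 142.5420 * 0.5310 * (1.4907 - 1) = 129.9896 kJ

129.9896 kJ


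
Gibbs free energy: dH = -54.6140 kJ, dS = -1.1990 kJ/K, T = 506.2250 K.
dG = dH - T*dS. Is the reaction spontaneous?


T*dS = 506.2250 * -1.1990 = -606.9638 kJ
dG = -54.6140 + 606.9638 = 552.3498 kJ (non-spontaneous)

dG = 552.3498 kJ, non-spontaneous


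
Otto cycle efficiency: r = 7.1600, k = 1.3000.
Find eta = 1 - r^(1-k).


r^(k-1) = 1.8050
eta = 1 - 1/1.8050 = 0.4460 = 44.5979%

44.5979%


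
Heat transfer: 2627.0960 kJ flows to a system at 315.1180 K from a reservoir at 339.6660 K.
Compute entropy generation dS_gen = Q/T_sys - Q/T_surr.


dS_sys = 2627.0960/315.1180 = 8.3369 kJ/K
dS_surr = -2627.0960/339.6660 = -7.7344 kJ/K
dS_gen = 8.3369 - 7.7344 = 0.6025 kJ/K (irreversible)

dS_gen = 0.6025 kJ/K, irreversible


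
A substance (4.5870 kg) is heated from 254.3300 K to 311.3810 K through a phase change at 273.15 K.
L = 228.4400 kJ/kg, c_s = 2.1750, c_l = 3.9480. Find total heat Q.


Q1 (sensible, solid) = 4.5870 * 2.1750 * 18.8200 = 187.7620 kJ
Q2 (latent) = 4.5870 * 228.4400 = 1047.8543 kJ
Q3 (sensible, liquid) = 4.5870 * 3.9480 * 38.2310 = 692.3434 kJ
Q_total = 1927.9596 kJ

1927.9596 kJ


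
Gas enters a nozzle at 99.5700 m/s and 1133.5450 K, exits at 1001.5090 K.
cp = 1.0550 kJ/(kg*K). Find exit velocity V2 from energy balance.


dT = 132.0360 K
2*cp*1000*dT = 278595.9600
V1^2 = 9914.1849
V2 = sqrt(288510.1449) = 537.1314 m/s

537.1314 m/s


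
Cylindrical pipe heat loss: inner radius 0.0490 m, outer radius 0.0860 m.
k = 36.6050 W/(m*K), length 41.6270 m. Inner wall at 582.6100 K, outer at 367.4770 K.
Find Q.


dT = 215.1330 K
ln(ro/ri) = 0.5625
Q = 2*pi*36.6050*41.6270*215.1330 / 0.5625 = 3661500.1395 W

3661500.1395 W


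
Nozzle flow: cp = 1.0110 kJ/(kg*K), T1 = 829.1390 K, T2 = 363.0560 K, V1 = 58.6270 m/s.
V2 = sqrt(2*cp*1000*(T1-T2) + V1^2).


dT = 466.0830 K
2*cp*1000*dT = 942419.8260
V1^2 = 3437.1251
V2 = sqrt(945856.9511) = 972.5518 m/s

972.5518 m/s


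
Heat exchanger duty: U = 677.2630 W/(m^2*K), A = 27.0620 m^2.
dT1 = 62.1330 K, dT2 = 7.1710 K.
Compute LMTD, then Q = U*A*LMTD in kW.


LMTD = 25.4544 K
Q = 677.2630 * 27.0620 * 25.4544 = 466530.9202 W = 466.5309 kW

466.5309 kW


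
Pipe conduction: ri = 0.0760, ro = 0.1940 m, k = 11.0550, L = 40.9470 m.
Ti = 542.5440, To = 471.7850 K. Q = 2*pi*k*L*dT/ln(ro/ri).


dT = 70.7590 K
ln(ro/ri) = 0.9371
Q = 2*pi*11.0550*40.9470*70.7590 / 0.9371 = 214755.8241 W

214755.8241 W


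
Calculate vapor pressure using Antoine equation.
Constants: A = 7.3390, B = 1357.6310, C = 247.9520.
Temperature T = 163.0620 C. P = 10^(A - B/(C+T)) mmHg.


C+T = 411.0140
B/(C+T) = 3.3031
log10(P) = 7.3390 - 3.3031 = 4.0359
P = 10^4.0359 = 10861.1065 mmHg

10861.1065 mmHg


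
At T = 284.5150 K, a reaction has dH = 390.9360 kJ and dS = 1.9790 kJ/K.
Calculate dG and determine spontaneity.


T*dS = 284.5150 * 1.9790 = 563.0552 kJ
dG = 390.9360 - 563.0552 = -172.1192 kJ (spontaneous)

dG = -172.1192 kJ, spontaneous


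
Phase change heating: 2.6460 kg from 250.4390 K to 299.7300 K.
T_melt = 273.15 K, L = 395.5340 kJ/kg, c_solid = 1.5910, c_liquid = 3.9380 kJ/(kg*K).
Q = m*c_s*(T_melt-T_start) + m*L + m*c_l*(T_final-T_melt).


Q1 (sensible, solid) = 2.6460 * 1.5910 * 22.7110 = 95.6084 kJ
Q2 (latent) = 2.6460 * 395.5340 = 1046.5830 kJ
Q3 (sensible, liquid) = 2.6460 * 3.9380 * 26.5800 = 276.9622 kJ
Q_total = 1419.1536 kJ

1419.1536 kJ


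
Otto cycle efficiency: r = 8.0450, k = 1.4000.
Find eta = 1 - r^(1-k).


r^(k-1) = 2.3026
eta = 1 - 1/2.3026 = 0.5657 = 56.5700%

56.5700%


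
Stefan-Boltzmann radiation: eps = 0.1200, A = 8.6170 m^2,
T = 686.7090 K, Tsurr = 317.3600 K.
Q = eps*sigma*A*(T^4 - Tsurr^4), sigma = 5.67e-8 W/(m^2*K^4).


T^4 = 2.2238e+11
Tsurr^4 = 1.0144e+10
Q = 0.1200 * 5.67e-8 * 8.6170 * 2.1223e+11 = 12443.2686 W

12443.2686 W


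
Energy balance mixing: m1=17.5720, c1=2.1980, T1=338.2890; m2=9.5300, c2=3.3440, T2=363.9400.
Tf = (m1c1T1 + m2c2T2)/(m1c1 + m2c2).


num = 24663.9790
den = 70.4916
Tf = 349.8855 K

349.8855 K


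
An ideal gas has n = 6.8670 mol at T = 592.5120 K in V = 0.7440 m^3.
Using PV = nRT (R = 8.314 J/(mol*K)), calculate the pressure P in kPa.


P = nRT/V = 6.8670 * 8.314 * 592.5120 / 0.7440
= 33827.8361 / 0.7440 = 45467.5217 Pa = 45.4675 kPa

45.4675 kPa


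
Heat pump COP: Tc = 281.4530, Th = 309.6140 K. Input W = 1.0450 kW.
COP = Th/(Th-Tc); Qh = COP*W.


COP = 309.6140 / 28.1610 = 10.9944
Qh = 10.9944 * 1.0450 = 11.4892 kW

COP = 10.9944, Qh = 11.4892 kW


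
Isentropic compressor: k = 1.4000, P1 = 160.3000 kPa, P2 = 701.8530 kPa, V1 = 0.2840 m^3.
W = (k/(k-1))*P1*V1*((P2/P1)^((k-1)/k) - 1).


(k-1)/k = 0.2857
(P2/P1)^exp = 1.5249
W = 3.5000 * 160.3000 * 0.2840 * (1.5249 - 1) = 83.6315 kJ

83.6315 kJ


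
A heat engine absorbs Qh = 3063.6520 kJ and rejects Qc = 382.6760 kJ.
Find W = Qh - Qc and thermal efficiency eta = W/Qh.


W = 3063.6520 - 382.6760 = 2680.9760 kJ
eta = 2680.9760 / 3063.6520 = 0.8751 = 87.5092%

W = 2680.9760 kJ, eta = 87.5092%


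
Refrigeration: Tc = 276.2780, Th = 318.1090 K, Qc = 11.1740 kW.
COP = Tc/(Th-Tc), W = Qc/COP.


COP = 276.2780 / 41.8310 = 6.6046
W = 11.1740 / 6.6046 = 1.6918 kW

COP = 6.6046, W = 1.6918 kW


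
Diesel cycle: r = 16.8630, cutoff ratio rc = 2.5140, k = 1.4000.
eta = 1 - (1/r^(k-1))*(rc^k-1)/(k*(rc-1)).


r^(k-1) = 3.0958
rc^k = 3.6351
eta = 0.5984 = 59.8429%

59.8429%


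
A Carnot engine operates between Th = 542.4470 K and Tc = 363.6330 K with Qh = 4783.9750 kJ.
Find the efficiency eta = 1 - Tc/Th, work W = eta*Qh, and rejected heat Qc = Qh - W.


eta = 1 - 363.6330/542.4470 = 0.3296
W = 0.3296 * 4783.9750 = 1577.0051 kJ
Qc = 4783.9750 - 1577.0051 = 3206.9699 kJ

eta = 32.9643%, W = 1577.0051 kJ, Qc = 3206.9699 kJ


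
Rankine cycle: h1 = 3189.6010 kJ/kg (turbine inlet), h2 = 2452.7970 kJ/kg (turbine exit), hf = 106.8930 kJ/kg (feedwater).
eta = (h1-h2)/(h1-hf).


W = 736.8040 kJ/kg
Q_in = 3082.7080 kJ/kg
eta = 0.2390 = 23.9012%

eta = 23.9012%


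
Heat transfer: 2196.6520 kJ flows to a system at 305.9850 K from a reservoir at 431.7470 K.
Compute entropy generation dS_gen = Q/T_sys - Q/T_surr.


dS_sys = 2196.6520/305.9850 = 7.1790 kJ/K
dS_surr = -2196.6520/431.7470 = -5.0878 kJ/K
dS_gen = 7.1790 - 5.0878 = 2.0911 kJ/K (irreversible)

dS_gen = 2.0911 kJ/K, irreversible


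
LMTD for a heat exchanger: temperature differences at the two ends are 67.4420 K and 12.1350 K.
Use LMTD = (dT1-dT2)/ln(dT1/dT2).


dT1/dT2 = 5.5576
ln(dT1/dT2) = 1.7152
LMTD = 55.3070 / 1.7152 = 32.2457 K

32.2457 K


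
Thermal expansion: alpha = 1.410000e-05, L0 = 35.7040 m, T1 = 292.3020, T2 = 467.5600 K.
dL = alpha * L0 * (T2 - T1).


dT = 175.2580 K
dL = 1.410000e-05 * 35.7040 * 175.2580 = 0.088230 m
L_final = 35.792230 m

dL = 0.088230 m


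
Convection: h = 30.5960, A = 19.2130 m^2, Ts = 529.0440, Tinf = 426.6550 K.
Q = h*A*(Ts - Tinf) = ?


dT = 102.3890 K
Q = 30.5960 * 19.2130 * 102.3890 = 60188.4468 W

60188.4468 W


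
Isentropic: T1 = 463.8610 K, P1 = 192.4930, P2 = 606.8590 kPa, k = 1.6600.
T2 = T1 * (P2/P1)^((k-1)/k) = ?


(k-1)/k = 0.3976
(P2/P1)^exp = 1.5786
T2 = 463.8610 * 1.5786 = 732.2433 K

732.2433 K


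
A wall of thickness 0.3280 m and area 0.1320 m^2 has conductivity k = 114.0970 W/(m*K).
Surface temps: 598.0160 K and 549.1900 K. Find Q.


dT = 48.8260 K
Q = 114.0970 * 0.1320 * 48.8260 / 0.3280 = 2241.9476 W

2241.9476 W


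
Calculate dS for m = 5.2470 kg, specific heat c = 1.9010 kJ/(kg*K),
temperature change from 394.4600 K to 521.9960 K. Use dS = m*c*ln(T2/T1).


T2/T1 = 1.3233
ln(T2/T1) = 0.2801
dS = 5.2470 * 1.9010 * 0.2801 = 2.7943 kJ/K

2.7943 kJ/K


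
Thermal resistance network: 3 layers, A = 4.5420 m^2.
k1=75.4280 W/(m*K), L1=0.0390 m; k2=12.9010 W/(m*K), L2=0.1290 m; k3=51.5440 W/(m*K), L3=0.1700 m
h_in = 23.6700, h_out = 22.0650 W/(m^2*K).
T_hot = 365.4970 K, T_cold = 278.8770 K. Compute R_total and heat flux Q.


R_conv_in = 1/(23.6700*4.5420) = 0.0093
R_1 = 0.0390/(75.4280*4.5420) = 0.0001
R_2 = 0.1290/(12.9010*4.5420) = 0.0022
R_3 = 0.1700/(51.5440*4.5420) = 0.0007
R_conv_out = 1/(22.0650*4.5420) = 0.0100
R_total = 0.0223 K/W
Q = 86.6200 / 0.0223 = 3880.6253 W

R_total = 0.0223 K/W, Q = 3880.6253 W


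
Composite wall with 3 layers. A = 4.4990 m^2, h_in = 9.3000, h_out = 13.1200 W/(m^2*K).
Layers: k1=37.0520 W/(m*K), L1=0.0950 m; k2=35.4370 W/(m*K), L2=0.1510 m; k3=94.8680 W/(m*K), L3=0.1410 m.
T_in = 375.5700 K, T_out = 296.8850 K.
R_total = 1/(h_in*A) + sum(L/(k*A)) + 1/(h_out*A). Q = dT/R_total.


R_conv_in = 1/(9.3000*4.4990) = 0.0239
R_1 = 0.0950/(37.0520*4.4990) = 0.0006
R_2 = 0.1510/(35.4370*4.4990) = 0.0009
R_3 = 0.1410/(94.8680*4.4990) = 0.0003
R_conv_out = 1/(13.1200*4.4990) = 0.0169
R_total = 0.0427 K/W
Q = 78.6850 / 0.0427 = 1843.2158 W

R_total = 0.0427 K/W, Q = 1843.2158 W


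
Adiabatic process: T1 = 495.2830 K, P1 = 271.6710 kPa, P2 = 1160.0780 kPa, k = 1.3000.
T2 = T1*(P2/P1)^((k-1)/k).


(k-1)/k = 0.2308
(P2/P1)^exp = 1.3979
T2 = 495.2830 * 1.3979 = 692.3736 K

692.3736 K


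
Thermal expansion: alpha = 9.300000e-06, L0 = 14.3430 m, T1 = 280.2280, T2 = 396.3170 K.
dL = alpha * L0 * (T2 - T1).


dT = 116.0890 K
dL = 9.300000e-06 * 14.3430 * 116.0890 = 0.015485 m
L_final = 14.358485 m

dL = 0.015485 m


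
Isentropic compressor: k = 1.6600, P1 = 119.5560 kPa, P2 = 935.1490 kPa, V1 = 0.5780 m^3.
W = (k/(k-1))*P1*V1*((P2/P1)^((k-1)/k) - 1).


(k-1)/k = 0.3976
(P2/P1)^exp = 2.2655
W = 2.5152 * 119.5560 * 0.5780 * (2.2655 - 1) = 219.9573 kJ

219.9573 kJ


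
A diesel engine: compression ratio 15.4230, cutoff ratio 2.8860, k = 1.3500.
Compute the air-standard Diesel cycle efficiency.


r^(k-1) = 2.6053
rc^k = 4.1822
eta = 0.5203 = 52.0281%

52.0281%


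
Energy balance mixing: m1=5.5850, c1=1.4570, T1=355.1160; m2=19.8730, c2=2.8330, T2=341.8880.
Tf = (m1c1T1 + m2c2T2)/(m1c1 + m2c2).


num = 22138.0673
den = 64.4376
Tf = 343.5585 K

343.5585 K


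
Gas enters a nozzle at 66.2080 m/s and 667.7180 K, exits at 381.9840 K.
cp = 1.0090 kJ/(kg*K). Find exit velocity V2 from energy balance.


dT = 285.7340 K
2*cp*1000*dT = 576611.2120
V1^2 = 4383.4993
V2 = sqrt(580994.7113) = 762.2301 m/s

762.2301 m/s


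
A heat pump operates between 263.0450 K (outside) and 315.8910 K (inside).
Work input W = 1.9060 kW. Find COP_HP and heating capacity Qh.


COP = 315.8910 / 52.8460 = 5.9776
Qh = 5.9776 * 1.9060 = 11.3933 kW

COP = 5.9776, Qh = 11.3933 kW


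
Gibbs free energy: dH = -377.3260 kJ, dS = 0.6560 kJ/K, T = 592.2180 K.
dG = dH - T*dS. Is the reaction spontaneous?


T*dS = 592.2180 * 0.6560 = 388.4950 kJ
dG = -377.3260 - 388.4950 = -765.8210 kJ (spontaneous)

dG = -765.8210 kJ, spontaneous


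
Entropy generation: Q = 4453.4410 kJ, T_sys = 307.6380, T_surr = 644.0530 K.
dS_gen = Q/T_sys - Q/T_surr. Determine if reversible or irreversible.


dS_sys = 4453.4410/307.6380 = 14.4762 kJ/K
dS_surr = -4453.4410/644.0530 = -6.9147 kJ/K
dS_gen = 14.4762 - 6.9147 = 7.5615 kJ/K (irreversible)

dS_gen = 7.5615 kJ/K, irreversible


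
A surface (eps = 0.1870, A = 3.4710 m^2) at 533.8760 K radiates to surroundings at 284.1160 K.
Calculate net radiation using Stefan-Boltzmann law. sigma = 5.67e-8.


T^4 = 8.1238e+10
Tsurr^4 = 6.5160e+09
Q = 0.1870 * 5.67e-8 * 3.4710 * 7.4722e+10 = 2749.9842 W

2749.9842 W


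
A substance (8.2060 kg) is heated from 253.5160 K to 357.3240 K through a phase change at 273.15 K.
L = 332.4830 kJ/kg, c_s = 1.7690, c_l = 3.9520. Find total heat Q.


Q1 (sensible, solid) = 8.2060 * 1.7690 * 19.6340 = 285.0153 kJ
Q2 (latent) = 8.2060 * 332.4830 = 2728.3555 kJ
Q3 (sensible, liquid) = 8.2060 * 3.9520 * 84.1740 = 2729.7722 kJ
Q_total = 5743.1430 kJ

5743.1430 kJ


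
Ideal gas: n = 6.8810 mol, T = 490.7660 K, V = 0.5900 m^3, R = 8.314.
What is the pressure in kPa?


P = nRT/V = 6.8810 * 8.314 * 490.7660 / 0.5900
= 28076.0525 / 0.5900 = 47586.5296 Pa = 47.5865 kPa

47.5865 kPa


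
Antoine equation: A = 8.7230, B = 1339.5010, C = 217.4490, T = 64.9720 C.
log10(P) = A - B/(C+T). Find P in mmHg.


C+T = 282.4210
B/(C+T) = 4.7429
log10(P) = 8.7230 - 4.7429 = 3.9801
P = 10^3.9801 = 9551.6236 mmHg

9551.6236 mmHg


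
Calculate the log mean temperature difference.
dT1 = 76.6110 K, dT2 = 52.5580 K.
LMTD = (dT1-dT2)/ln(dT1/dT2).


dT1/dT2 = 1.4576
ln(dT1/dT2) = 0.3768
LMTD = 24.0530 / 0.3768 = 63.8310 K

63.8310 K


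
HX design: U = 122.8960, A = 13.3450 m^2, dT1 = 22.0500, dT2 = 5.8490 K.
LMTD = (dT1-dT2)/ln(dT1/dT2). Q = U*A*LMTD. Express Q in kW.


LMTD = 12.2084 K
Q = 122.8960 * 13.3450 * 12.2084 = 20022.2792 W = 20.0223 kW

20.0223 kW


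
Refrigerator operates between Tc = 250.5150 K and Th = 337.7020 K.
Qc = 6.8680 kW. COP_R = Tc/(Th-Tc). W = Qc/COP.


COP = 250.5150 / 87.1870 = 2.8733
W = 6.8680 / 2.8733 = 2.3903 kW

COP = 2.8733, W = 2.3903 kW


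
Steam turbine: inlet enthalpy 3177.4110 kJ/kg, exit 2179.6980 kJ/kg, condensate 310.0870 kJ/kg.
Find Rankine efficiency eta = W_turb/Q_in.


W = 997.7130 kJ/kg
Q_in = 2867.3240 kJ/kg
eta = 0.3480 = 34.7960%

eta = 34.7960%


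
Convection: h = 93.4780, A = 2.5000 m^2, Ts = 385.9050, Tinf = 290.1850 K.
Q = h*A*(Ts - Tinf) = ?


dT = 95.7200 K
Q = 93.4780 * 2.5000 * 95.7200 = 22369.2854 W

22369.2854 W


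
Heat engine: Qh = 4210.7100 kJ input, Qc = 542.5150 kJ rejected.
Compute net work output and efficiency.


W = 4210.7100 - 542.5150 = 3668.1950 kJ
eta = 3668.1950 / 4210.7100 = 0.8712 = 87.1158%

W = 3668.1950 kJ, eta = 87.1158%


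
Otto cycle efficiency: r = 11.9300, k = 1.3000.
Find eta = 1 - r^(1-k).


r^(k-1) = 2.1037
eta = 1 - 1/2.1037 = 0.5247 = 52.4656%

52.4656%


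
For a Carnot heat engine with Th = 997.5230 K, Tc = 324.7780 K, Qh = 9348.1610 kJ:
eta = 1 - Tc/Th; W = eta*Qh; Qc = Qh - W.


eta = 1 - 324.7780/997.5230 = 0.6744
W = 0.6744 * 9348.1610 = 6304.5449 kJ
Qc = 9348.1610 - 6304.5449 = 3043.6161 kJ

eta = 67.4416%, W = 6304.5449 kJ, Qc = 3043.6161 kJ


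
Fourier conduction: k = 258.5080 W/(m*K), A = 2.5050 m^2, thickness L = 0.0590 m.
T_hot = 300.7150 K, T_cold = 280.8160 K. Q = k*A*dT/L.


dT = 19.8990 K
Q = 258.5080 * 2.5050 * 19.8990 / 0.0590 = 218404.1862 W

218404.1862 W


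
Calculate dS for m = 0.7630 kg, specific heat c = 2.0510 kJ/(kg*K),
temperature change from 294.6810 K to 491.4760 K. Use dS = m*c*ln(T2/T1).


T2/T1 = 1.6678
ln(T2/T1) = 0.5115
dS = 0.7630 * 2.0510 * 0.5115 = 0.8005 kJ/K

0.8005 kJ/K


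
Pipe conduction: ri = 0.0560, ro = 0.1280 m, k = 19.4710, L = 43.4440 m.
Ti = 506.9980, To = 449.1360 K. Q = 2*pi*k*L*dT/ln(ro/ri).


dT = 57.8620 K
ln(ro/ri) = 0.8267
Q = 2*pi*19.4710*43.4440*57.8620 / 0.8267 = 372010.0647 W

372010.0647 W


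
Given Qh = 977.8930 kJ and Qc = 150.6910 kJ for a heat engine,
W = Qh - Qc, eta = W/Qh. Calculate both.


W = 977.8930 - 150.6910 = 827.2020 kJ
eta = 827.2020 / 977.8930 = 0.8459 = 84.5902%

W = 827.2020 kJ, eta = 84.5902%


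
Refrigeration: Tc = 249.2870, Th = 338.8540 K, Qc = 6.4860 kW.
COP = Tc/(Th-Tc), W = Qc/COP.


COP = 249.2870 / 89.5670 = 2.7832
W = 6.4860 / 2.7832 = 2.3304 kW

COP = 2.7832, W = 2.3304 kW


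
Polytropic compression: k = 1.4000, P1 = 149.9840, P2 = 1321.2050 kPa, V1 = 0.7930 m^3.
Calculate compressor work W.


(k-1)/k = 0.2857
(P2/P1)^exp = 1.8620
W = 3.5000 * 149.9840 * 0.7930 * (1.8620 - 1) = 358.8320 kJ

358.8320 kJ


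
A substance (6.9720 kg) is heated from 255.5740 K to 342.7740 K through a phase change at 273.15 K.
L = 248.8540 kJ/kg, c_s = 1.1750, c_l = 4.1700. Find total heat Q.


Q1 (sensible, solid) = 6.9720 * 1.1750 * 17.5760 = 143.9843 kJ
Q2 (latent) = 6.9720 * 248.8540 = 1735.0101 kJ
Q3 (sensible, liquid) = 6.9720 * 4.1700 * 69.6240 = 2024.1953 kJ
Q_total = 3903.1897 kJ

3903.1897 kJ


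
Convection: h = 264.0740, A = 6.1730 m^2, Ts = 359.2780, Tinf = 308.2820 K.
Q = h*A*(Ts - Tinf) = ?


dT = 50.9960 K
Q = 264.0740 * 6.1730 * 50.9960 = 83130.0484 W

83130.0484 W


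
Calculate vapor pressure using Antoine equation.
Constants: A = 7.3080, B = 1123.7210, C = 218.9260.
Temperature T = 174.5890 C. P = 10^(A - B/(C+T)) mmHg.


C+T = 393.5150
B/(C+T) = 2.8556
log10(P) = 7.3080 - 2.8556 = 4.4524
P = 10^4.4524 = 28340.0820 mmHg

28340.0820 mmHg


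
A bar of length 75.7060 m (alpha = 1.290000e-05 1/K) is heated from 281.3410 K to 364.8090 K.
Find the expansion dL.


dT = 83.4680 K
dL = 1.290000e-05 * 75.7060 * 83.4680 = 0.081515 m
L_final = 75.787515 m

dL = 0.081515 m


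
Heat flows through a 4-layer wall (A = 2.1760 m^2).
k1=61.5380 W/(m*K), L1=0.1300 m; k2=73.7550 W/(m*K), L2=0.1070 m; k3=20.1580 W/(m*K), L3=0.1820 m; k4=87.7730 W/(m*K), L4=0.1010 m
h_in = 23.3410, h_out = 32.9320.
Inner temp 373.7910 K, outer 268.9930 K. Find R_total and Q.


R_conv_in = 1/(23.3410*2.1760) = 0.0197
R_1 = 0.1300/(61.5380*2.1760) = 0.0010
R_2 = 0.1070/(73.7550*2.1760) = 0.0007
R_3 = 0.1820/(20.1580*2.1760) = 0.0041
R_4 = 0.1010/(87.7730*2.1760) = 0.0005
R_conv_out = 1/(32.9320*2.1760) = 0.0140
R_total = 0.0400 K/W
Q = 104.7980 / 0.0400 = 2622.6226 W

R_total = 0.0400 K/W, Q = 2622.6226 W


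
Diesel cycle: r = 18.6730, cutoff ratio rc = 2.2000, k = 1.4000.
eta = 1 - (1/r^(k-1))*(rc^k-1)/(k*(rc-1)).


r^(k-1) = 3.2247
rc^k = 3.0157
eta = 0.6279 = 62.7920%

62.7920%


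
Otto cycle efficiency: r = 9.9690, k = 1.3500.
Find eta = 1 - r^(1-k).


r^(k-1) = 2.2363
eta = 1 - 1/2.2363 = 0.5528 = 55.2831%

55.2831%


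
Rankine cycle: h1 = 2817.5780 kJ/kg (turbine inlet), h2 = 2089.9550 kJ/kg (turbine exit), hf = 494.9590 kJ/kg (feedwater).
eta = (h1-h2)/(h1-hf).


W = 727.6230 kJ/kg
Q_in = 2322.6190 kJ/kg
eta = 0.3133 = 31.3277%

eta = 31.3277%


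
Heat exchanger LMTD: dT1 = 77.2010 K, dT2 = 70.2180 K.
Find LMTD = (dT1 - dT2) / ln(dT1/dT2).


dT1/dT2 = 1.0994
ln(dT1/dT2) = 0.0948
LMTD = 6.9830 / 0.0948 = 73.6543 K

73.6543 K


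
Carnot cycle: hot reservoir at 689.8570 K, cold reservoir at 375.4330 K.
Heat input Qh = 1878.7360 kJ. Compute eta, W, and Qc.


eta = 1 - 375.4330/689.8570 = 0.4558
W = 0.4558 * 1878.7360 = 856.2930 kJ
Qc = 1878.7360 - 856.2930 = 1022.4430 kJ

eta = 45.5781%, W = 856.2930 kJ, Qc = 1022.4430 kJ


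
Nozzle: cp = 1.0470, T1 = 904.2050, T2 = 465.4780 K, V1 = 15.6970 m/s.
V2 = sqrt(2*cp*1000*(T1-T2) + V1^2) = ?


dT = 438.7270 K
2*cp*1000*dT = 918694.3380
V1^2 = 246.3958
V2 = sqrt(918940.7338) = 958.6140 m/s

958.6140 m/s


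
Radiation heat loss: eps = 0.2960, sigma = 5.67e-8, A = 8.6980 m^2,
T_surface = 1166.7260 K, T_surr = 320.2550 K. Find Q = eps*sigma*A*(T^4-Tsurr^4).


T^4 = 1.8530e+12
Tsurr^4 = 1.0519e+10
Q = 0.2960 * 5.67e-8 * 8.6980 * 1.8425e+12 = 268965.9007 W

268965.9007 W


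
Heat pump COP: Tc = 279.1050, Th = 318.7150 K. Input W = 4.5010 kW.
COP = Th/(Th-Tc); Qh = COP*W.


COP = 318.7150 / 39.6100 = 8.0463
Qh = 8.0463 * 4.5010 = 36.2165 kW

COP = 8.0463, Qh = 36.2165 kW


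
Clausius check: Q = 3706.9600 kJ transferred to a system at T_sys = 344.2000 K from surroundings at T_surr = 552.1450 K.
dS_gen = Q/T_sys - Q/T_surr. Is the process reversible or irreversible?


dS_sys = 3706.9600/344.2000 = 10.7698 kJ/K
dS_surr = -3706.9600/552.1450 = -6.7137 kJ/K
dS_gen = 10.7698 - 6.7137 = 4.0560 kJ/K (irreversible)

dS_gen = 4.0560 kJ/K, irreversible


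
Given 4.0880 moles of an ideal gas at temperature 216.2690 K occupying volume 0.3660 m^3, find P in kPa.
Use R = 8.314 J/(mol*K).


P = nRT/V = 4.0880 * 8.314 * 216.2690 / 0.3660
= 7350.4712 / 0.3660 = 20083.2546 Pa = 20.0833 kPa

20.0833 kPa


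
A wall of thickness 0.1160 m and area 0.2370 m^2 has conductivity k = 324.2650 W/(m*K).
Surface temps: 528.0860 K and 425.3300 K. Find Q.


dT = 102.7560 K
Q = 324.2650 * 0.2370 * 102.7560 / 0.1160 = 68076.5631 W

68076.5631 W


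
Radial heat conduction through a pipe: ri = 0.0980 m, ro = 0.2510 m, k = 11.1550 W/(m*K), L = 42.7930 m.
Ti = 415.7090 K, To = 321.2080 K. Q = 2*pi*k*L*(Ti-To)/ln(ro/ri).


dT = 94.5010 K
ln(ro/ri) = 0.9405
Q = 2*pi*11.1550*42.7930*94.5010 / 0.9405 = 301374.4945 W

301374.4945 W


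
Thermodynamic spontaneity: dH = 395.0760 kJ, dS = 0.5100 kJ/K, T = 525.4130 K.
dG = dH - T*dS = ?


T*dS = 525.4130 * 0.5100 = 267.9606 kJ
dG = 395.0760 - 267.9606 = 127.1154 kJ (non-spontaneous)

dG = 127.1154 kJ, non-spontaneous


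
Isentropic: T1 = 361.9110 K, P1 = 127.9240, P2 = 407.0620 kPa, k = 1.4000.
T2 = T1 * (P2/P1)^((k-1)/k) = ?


(k-1)/k = 0.2857
(P2/P1)^exp = 1.3920
T2 = 361.9110 * 1.3920 = 503.7706 K

503.7706 K


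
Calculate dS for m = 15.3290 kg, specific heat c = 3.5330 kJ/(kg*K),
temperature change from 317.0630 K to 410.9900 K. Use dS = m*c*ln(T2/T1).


T2/T1 = 1.2962
ln(T2/T1) = 0.2595
dS = 15.3290 * 3.5330 * 0.2595 = 14.0521 kJ/K

14.0521 kJ/K


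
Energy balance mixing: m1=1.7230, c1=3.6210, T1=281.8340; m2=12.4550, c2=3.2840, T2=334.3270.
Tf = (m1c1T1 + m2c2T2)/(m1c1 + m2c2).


num = 15433.0740
den = 47.1412
Tf = 327.3797 K

327.3797 K


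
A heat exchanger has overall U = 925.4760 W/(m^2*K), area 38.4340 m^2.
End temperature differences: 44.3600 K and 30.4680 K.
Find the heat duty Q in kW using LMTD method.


LMTD = 36.9801 K
Q = 925.4760 * 38.4340 * 36.9801 = 1315373.7427 W = 1315.3737 kW

1315.3737 kW


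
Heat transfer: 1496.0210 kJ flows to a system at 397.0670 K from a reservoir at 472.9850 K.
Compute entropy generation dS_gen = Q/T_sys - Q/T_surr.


dS_sys = 1496.0210/397.0670 = 3.7677 kJ/K
dS_surr = -1496.0210/472.9850 = -3.1629 kJ/K
dS_gen = 3.7677 - 3.1629 = 0.6047 kJ/K (irreversible)

dS_gen = 0.6047 kJ/K, irreversible


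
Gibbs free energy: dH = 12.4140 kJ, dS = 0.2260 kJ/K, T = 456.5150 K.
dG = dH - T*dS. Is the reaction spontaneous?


T*dS = 456.5150 * 0.2260 = 103.1724 kJ
dG = 12.4140 - 103.1724 = -90.7584 kJ (spontaneous)

dG = -90.7584 kJ, spontaneous


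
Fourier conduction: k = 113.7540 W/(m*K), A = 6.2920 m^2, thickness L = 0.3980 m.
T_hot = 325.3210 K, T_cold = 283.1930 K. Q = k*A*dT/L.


dT = 42.1280 K
Q = 113.7540 * 6.2920 * 42.1280 / 0.3980 = 75760.5573 W

75760.5573 W


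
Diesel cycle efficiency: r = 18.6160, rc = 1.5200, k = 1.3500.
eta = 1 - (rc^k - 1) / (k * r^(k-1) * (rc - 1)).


r^(k-1) = 2.7827
rc^k = 1.7599
eta = 0.6110 = 61.0990%

61.0990%


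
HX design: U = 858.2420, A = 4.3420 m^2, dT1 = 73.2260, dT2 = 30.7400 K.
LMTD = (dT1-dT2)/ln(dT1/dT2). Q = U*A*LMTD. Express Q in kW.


LMTD = 48.9478 K
Q = 858.2420 * 4.3420 * 48.9478 = 182403.3465 W = 182.4033 kW

182.4033 kW


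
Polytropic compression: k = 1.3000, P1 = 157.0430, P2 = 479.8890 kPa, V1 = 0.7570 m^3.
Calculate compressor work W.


(k-1)/k = 0.2308
(P2/P1)^exp = 1.2941
W = 4.3333 * 157.0430 * 0.7570 * (1.2941 - 1) = 151.4812 kJ

151.4812 kJ


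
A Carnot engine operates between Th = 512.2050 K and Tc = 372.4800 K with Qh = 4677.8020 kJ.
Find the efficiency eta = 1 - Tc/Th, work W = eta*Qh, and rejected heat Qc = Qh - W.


eta = 1 - 372.4800/512.2050 = 0.2728
W = 0.2728 * 4677.8020 = 1276.0631 kJ
Qc = 4677.8020 - 1276.0631 = 3401.7389 kJ

eta = 27.2791%, W = 1276.0631 kJ, Qc = 3401.7389 kJ


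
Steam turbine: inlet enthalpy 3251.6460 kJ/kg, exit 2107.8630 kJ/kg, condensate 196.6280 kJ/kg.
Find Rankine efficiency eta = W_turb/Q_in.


W = 1143.7830 kJ/kg
Q_in = 3055.0180 kJ/kg
eta = 0.3744 = 37.4395%

eta = 37.4395%


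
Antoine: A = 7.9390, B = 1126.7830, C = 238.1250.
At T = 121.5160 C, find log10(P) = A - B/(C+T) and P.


C+T = 359.6410
B/(C+T) = 3.1331
log10(P) = 7.9390 - 3.1331 = 4.8059
P = 10^4.8059 = 63962.1197 mmHg

63962.1197 mmHg


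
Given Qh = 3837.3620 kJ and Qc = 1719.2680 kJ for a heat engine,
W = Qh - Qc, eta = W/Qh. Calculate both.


W = 3837.3620 - 1719.2680 = 2118.0940 kJ
eta = 2118.0940 / 3837.3620 = 0.5520 = 55.1966%

W = 2118.0940 kJ, eta = 55.1966%


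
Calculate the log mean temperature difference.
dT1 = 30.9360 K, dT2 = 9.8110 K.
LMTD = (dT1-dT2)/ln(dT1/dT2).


dT1/dT2 = 3.1532
ln(dT1/dT2) = 1.1484
LMTD = 21.1250 / 1.1484 = 18.3949 K

18.3949 K


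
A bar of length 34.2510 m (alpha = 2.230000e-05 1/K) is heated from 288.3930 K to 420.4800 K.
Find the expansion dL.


dT = 132.0870 K
dL = 2.230000e-05 * 34.2510 * 132.0870 = 0.100888 m
L_final = 34.351888 m

dL = 0.100888 m


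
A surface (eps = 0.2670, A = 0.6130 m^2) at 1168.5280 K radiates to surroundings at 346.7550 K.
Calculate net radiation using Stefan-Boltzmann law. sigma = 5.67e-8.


T^4 = 1.8645e+12
Tsurr^4 = 1.4457e+10
Q = 0.2670 * 5.67e-8 * 0.6130 * 1.8500e+12 = 17168.4298 W

17168.4298 W


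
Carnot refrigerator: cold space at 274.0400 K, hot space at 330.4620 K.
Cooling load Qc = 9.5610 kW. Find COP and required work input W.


COP = 274.0400 / 56.4220 = 4.8570
W = 9.5610 / 4.8570 = 1.9685 kW

COP = 4.8570, W = 1.9685 kW


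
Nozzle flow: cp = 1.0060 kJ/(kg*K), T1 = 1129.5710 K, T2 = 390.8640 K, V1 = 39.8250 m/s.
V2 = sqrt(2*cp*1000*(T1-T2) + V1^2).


dT = 738.7070 K
2*cp*1000*dT = 1486278.4840
V1^2 = 1586.0306
V2 = sqrt(1487864.5146) = 1219.7805 m/s

1219.7805 m/s


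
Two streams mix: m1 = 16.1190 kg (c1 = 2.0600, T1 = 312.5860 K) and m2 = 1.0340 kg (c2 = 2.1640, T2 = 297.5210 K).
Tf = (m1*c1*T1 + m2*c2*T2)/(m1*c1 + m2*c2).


num = 11045.1877
den = 35.4427
Tf = 311.6349 K

311.6349 K


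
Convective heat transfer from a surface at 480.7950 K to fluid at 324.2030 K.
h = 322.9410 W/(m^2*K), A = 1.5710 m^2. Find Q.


dT = 156.5920 K
Q = 322.9410 * 1.5710 * 156.5920 = 79445.4340 W

79445.4340 W


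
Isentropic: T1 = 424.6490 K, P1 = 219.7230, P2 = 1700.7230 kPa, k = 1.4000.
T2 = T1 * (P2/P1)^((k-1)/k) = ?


(k-1)/k = 0.2857
(P2/P1)^exp = 1.7944
T2 = 424.6490 * 1.7944 = 762.0105 K

762.0105 K


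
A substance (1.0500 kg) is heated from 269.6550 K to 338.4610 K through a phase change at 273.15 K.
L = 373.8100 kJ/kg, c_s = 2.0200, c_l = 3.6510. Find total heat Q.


Q1 (sensible, solid) = 1.0500 * 2.0200 * 3.4950 = 7.4129 kJ
Q2 (latent) = 1.0500 * 373.8100 = 392.5005 kJ
Q3 (sensible, liquid) = 1.0500 * 3.6510 * 65.3110 = 250.3730 kJ
Q_total = 650.2864 kJ

650.2864 kJ


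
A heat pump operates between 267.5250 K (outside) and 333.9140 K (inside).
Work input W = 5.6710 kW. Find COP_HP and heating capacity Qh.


COP = 333.9140 / 66.3890 = 5.0297
Qh = 5.0297 * 5.6710 = 28.5232 kW

COP = 5.0297, Qh = 28.5232 kW


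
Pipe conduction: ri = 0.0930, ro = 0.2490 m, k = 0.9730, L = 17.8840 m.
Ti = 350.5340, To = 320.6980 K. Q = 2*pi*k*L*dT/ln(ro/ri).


dT = 29.8360 K
ln(ro/ri) = 0.9849
Q = 2*pi*0.9730*17.8840*29.8360 / 0.9849 = 3312.2749 W

3312.2749 W


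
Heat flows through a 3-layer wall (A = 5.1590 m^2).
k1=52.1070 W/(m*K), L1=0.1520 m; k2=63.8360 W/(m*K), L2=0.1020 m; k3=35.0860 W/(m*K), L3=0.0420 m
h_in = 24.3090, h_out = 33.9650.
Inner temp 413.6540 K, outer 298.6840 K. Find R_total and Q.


R_conv_in = 1/(24.3090*5.1590) = 0.0080
R_1 = 0.1520/(52.1070*5.1590) = 0.0006
R_2 = 0.1020/(63.8360*5.1590) = 0.0003
R_3 = 0.0420/(35.0860*5.1590) = 0.0002
R_conv_out = 1/(33.9650*5.1590) = 0.0057
R_total = 0.0148 K/W
Q = 114.9700 / 0.0148 = 7774.5688 W

R_total = 0.0148 K/W, Q = 7774.5688 W


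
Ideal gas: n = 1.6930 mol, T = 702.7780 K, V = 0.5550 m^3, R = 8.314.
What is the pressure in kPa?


P = nRT/V = 1.6930 * 8.314 * 702.7780 / 0.5550
= 9892.0234 / 0.5550 = 17823.4656 Pa = 17.8235 kPa

17.8235 kPa


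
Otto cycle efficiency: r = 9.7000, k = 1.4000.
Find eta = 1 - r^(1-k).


r^(k-1) = 2.4815
eta = 1 - 1/2.4815 = 0.5970 = 59.7013%

59.7013%


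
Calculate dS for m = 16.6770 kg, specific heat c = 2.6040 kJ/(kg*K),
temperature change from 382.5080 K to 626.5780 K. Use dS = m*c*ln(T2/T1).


T2/T1 = 1.6381
ln(T2/T1) = 0.4935
dS = 16.6770 * 2.6040 * 0.4935 = 21.4322 kJ/K

21.4322 kJ/K


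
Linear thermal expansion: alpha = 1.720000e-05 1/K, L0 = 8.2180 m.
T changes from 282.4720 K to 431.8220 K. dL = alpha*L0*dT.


dT = 149.3500 K
dL = 1.720000e-05 * 8.2180 * 149.3500 = 0.021111 m
L_final = 8.239111 m

dL = 0.021111 m


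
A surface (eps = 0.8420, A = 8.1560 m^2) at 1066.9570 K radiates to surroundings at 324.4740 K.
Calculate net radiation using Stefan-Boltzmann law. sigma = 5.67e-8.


T^4 = 1.2959e+12
Tsurr^4 = 1.1085e+10
Q = 0.8420 * 5.67e-8 * 8.1560 * 1.2849e+12 = 500298.7554 W

500298.7554 W


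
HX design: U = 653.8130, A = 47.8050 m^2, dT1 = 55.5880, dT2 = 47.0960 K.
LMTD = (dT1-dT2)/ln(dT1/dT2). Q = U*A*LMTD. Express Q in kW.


LMTD = 51.2247 K
Q = 653.8130 * 47.8050 * 51.2247 = 1601056.3351 W = 1601.0563 kW

1601.0563 kW


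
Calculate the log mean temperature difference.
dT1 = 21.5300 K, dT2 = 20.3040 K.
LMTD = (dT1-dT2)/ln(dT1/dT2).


dT1/dT2 = 1.0604
ln(dT1/dT2) = 0.0586
LMTD = 1.2260 / 0.0586 = 20.9110 K

20.9110 K


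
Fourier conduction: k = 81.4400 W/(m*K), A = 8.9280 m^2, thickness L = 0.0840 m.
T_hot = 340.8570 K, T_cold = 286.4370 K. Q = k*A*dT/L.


dT = 54.4200 K
Q = 81.4400 * 8.9280 * 54.4200 / 0.0840 = 471054.5445 W

471054.5445 W


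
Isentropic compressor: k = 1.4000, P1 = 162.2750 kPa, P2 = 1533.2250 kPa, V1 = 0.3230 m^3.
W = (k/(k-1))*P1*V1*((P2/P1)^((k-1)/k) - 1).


(k-1)/k = 0.2857
(P2/P1)^exp = 1.8996
W = 3.5000 * 162.2750 * 0.3230 * (1.8996 - 1) = 165.0417 kJ

165.0417 kJ


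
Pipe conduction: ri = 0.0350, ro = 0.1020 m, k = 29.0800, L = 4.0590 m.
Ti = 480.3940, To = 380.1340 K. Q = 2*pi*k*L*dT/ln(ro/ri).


dT = 100.2600 K
ln(ro/ri) = 1.0696
Q = 2*pi*29.0800*4.0590*100.2600 / 1.0696 = 69516.7689 W

69516.7689 W


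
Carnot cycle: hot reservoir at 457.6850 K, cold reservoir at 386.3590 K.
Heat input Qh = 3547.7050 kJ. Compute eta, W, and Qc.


eta = 1 - 386.3590/457.6850 = 0.1558
W = 0.1558 * 3547.7050 = 552.8772 kJ
Qc = 3547.7050 - 552.8772 = 2994.8278 kJ

eta = 15.5841%, W = 552.8772 kJ, Qc = 2994.8278 kJ


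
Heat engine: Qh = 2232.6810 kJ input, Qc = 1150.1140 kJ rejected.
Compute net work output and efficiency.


W = 2232.6810 - 1150.1140 = 1082.5670 kJ
eta = 1082.5670 / 2232.6810 = 0.4849 = 48.4873%

W = 1082.5670 kJ, eta = 48.4873%


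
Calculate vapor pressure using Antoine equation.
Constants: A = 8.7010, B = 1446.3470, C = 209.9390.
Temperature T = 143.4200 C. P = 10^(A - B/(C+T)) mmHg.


C+T = 353.3590
B/(C+T) = 4.0931
log10(P) = 8.7010 - 4.0931 = 4.6079
P = 10^4.6079 = 40538.0101 mmHg

40538.0101 mmHg


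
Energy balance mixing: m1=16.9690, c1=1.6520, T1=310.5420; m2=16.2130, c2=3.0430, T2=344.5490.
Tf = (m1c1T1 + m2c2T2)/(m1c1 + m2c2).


num = 25704.0823
den = 77.3689
Tf = 332.2274 K

332.2274 K


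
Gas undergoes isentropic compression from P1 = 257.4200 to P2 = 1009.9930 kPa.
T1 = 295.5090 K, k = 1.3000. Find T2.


(k-1)/k = 0.2308
(P2/P1)^exp = 1.3709
T2 = 295.5090 * 1.3709 = 405.1099 K

405.1099 K


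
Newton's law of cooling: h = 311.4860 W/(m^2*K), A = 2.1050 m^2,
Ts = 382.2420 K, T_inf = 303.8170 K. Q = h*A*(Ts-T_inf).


dT = 78.4250 K
Q = 311.4860 * 2.1050 * 78.4250 = 51421.5495 W

51421.5495 W


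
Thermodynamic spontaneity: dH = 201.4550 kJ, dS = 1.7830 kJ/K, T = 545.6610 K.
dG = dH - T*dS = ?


T*dS = 545.6610 * 1.7830 = 972.9136 kJ
dG = 201.4550 - 972.9136 = -771.4586 kJ (spontaneous)

dG = -771.4586 kJ, spontaneous


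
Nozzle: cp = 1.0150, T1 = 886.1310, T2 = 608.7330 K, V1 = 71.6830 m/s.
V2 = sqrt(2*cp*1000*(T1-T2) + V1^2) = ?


dT = 277.3980 K
2*cp*1000*dT = 563117.9400
V1^2 = 5138.4525
V2 = sqrt(568256.3925) = 753.8278 m/s

753.8278 m/s


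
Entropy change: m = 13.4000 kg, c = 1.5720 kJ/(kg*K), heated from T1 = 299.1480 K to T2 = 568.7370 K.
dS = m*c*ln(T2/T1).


T2/T1 = 1.9012
ln(T2/T1) = 0.6425
dS = 13.4000 * 1.5720 * 0.6425 = 13.5337 kJ/K

13.5337 kJ/K


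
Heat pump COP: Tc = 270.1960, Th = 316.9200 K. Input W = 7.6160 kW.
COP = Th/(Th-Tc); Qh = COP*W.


COP = 316.9200 / 46.7240 = 6.7828
Qh = 6.7828 * 7.6160 = 51.6579 kW

COP = 6.7828, Qh = 51.6579 kW


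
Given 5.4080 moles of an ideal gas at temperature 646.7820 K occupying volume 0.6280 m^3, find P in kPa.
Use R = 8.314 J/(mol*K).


P = nRT/V = 5.4080 * 8.314 * 646.7820 / 0.6280
= 29080.6847 / 0.6280 = 46306.8228 Pa = 46.3068 kPa

46.3068 kPa


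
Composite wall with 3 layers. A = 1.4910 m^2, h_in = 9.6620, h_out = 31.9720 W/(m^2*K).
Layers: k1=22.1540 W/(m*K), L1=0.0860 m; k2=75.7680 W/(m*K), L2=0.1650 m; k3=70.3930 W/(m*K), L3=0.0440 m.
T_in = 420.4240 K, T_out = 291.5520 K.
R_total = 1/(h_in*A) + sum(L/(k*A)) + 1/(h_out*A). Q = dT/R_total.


R_conv_in = 1/(9.6620*1.4910) = 0.0694
R_1 = 0.0860/(22.1540*1.4910) = 0.0026
R_2 = 0.1650/(75.7680*1.4910) = 0.0015
R_3 = 0.0440/(70.3930*1.4910) = 0.0004
R_conv_out = 1/(31.9720*1.4910) = 0.0210
R_total = 0.0949 K/W
Q = 128.8720 / 0.0949 = 1358.3187 W

R_total = 0.0949 K/W, Q = 1358.3187 W


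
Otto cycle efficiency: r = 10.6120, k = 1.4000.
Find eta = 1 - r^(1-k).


r^(k-1) = 2.5723
eta = 1 - 1/2.5723 = 0.6112 = 61.1240%

61.1240%


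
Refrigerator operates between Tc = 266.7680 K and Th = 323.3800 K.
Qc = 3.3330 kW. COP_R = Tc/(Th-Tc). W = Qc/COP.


COP = 266.7680 / 56.6120 = 4.7122
W = 3.3330 / 4.7122 = 0.7073 kW

COP = 4.7122, W = 0.7073 kW


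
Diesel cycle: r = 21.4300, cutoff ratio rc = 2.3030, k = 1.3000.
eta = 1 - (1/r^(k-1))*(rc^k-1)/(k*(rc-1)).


r^(k-1) = 2.5079
rc^k = 2.9579
eta = 0.5391 = 53.9113%

53.9113%


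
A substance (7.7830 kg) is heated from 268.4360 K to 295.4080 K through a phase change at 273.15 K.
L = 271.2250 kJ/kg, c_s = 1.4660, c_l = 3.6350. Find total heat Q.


Q1 (sensible, solid) = 7.7830 * 1.4660 * 4.7140 = 53.7862 kJ
Q2 (latent) = 7.7830 * 271.2250 = 2110.9442 kJ
Q3 (sensible, liquid) = 7.7830 * 3.6350 * 22.2580 = 629.7056 kJ
Q_total = 2794.4360 kJ

2794.4360 kJ


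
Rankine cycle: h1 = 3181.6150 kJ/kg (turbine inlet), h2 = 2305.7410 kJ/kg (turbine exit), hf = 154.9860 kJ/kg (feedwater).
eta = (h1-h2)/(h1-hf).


W = 875.8740 kJ/kg
Q_in = 3026.6290 kJ/kg
eta = 0.2894 = 28.9389%

eta = 28.9389%


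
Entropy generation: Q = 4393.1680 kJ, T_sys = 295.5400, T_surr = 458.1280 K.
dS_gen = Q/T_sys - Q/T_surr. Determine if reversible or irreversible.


dS_sys = 4393.1680/295.5400 = 14.8649 kJ/K
dS_surr = -4393.1680/458.1280 = -9.5894 kJ/K
dS_gen = 14.8649 - 9.5894 = 5.2755 kJ/K (irreversible)

dS_gen = 5.2755 kJ/K, irreversible


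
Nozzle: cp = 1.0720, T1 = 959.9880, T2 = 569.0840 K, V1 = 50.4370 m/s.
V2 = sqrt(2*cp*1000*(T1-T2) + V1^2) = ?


dT = 390.9040 K
2*cp*1000*dT = 838098.1760
V1^2 = 2543.8910
V2 = sqrt(840642.0670) = 916.8653 m/s

916.8653 m/s


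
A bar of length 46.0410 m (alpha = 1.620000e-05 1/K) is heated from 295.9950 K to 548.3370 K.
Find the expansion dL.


dT = 252.3420 K
dL = 1.620000e-05 * 46.0410 * 252.3420 = 0.188213 m
L_final = 46.229213 m

dL = 0.188213 m


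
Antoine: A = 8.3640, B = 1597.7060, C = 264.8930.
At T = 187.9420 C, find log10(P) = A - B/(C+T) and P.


C+T = 452.8350
B/(C+T) = 3.5282
log10(P) = 8.3640 - 3.5282 = 4.8358
P = 10^4.8358 = 68512.5403 mmHg

68512.5403 mmHg


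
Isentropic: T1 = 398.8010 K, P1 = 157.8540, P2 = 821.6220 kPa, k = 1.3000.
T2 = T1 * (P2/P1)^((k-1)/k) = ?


(k-1)/k = 0.2308
(P2/P1)^exp = 1.4633
T2 = 398.8010 * 1.4633 = 583.5568 K

583.5568 K


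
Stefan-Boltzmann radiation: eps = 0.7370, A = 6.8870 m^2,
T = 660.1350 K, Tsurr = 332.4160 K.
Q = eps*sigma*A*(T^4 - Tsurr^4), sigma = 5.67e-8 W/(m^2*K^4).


T^4 = 1.8990e+11
Tsurr^4 = 1.2210e+10
Q = 0.7370 * 5.67e-8 * 6.8870 * 1.7769e+11 = 51138.6527 W

51138.6527 W


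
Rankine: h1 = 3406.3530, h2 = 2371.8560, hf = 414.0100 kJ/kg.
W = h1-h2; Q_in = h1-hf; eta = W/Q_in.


W = 1034.4970 kJ/kg
Q_in = 2992.3430 kJ/kg
eta = 0.3457 = 34.5715%

eta = 34.5715%


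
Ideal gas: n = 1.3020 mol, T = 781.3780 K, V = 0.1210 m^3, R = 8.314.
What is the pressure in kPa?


P = nRT/V = 1.3020 * 8.314 * 781.3780 / 0.1210
= 8458.2825 / 0.1210 = 69903.1608 Pa = 69.9032 kPa

69.9032 kPa


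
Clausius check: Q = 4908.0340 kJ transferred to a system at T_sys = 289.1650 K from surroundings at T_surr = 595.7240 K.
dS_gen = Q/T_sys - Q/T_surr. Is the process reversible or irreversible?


dS_sys = 4908.0340/289.1650 = 16.9731 kJ/K
dS_surr = -4908.0340/595.7240 = -8.2388 kJ/K
dS_gen = 16.9731 - 8.2388 = 8.7344 kJ/K (irreversible)

dS_gen = 8.7344 kJ/K, irreversible
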